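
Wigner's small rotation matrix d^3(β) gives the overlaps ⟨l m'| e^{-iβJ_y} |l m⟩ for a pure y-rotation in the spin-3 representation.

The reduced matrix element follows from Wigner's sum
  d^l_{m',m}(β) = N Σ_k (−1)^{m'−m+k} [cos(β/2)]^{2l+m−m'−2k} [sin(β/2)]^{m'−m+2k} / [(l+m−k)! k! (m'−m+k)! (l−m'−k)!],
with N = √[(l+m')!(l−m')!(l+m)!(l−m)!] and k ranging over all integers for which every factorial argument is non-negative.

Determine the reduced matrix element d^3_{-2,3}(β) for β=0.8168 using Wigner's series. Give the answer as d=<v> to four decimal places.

d^3_{-2,3}(β=0.8168) via Wigner's sum:
With c≡cos(β/2)=0.917757 and s≡sin(β/2)=0.397141, N=[1·120·720·1]^{1/2}=293.938769
k: max(0,(3)−(-2))=5 … min(3+(3),3−(-2))=5
  k=5: (−1)^0·293.9388/(120)·0.9178^1·0.3971^5 = +0.022209
d^3_{-2,3}(0.8168) = +0.022209

d=0.0222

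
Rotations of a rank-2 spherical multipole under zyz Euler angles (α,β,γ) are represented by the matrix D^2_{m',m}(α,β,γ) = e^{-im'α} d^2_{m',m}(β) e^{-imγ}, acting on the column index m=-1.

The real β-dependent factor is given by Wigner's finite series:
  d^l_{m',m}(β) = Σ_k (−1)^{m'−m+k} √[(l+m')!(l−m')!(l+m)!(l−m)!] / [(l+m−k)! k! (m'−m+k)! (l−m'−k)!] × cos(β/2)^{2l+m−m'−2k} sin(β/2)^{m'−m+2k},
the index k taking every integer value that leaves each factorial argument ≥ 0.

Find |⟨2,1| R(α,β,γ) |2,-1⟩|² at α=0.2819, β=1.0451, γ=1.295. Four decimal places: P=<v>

Split into d^2_{1,-1}(β=1.0451) × two z-phases.
c=cos(1.0451/2)=0.866549, s=sin(1.0451/2)=0.499091; N=√[6·1·1·6]=6.000000
k: max(0,(-1)−(1))=0 … min(2+(-1),2−(1))=1
  k=0: (−1)^2·6.0000/(2)·0.8665^2·0.4991^2 = +0.561136
  k=1: (−1)^3·6.0000/(6)·0.8665^0·0.4991^4 = -0.062047
d^2_{1,-1}(1.0451) = +0.561136 -0.062047 = +0.499089
|D^2_{1,-1}|² = |d^2_{1,-1}(β)|² = (+0.499089)² = 0.249090 (the z-rotation phases have unit modulus)

P=0.2491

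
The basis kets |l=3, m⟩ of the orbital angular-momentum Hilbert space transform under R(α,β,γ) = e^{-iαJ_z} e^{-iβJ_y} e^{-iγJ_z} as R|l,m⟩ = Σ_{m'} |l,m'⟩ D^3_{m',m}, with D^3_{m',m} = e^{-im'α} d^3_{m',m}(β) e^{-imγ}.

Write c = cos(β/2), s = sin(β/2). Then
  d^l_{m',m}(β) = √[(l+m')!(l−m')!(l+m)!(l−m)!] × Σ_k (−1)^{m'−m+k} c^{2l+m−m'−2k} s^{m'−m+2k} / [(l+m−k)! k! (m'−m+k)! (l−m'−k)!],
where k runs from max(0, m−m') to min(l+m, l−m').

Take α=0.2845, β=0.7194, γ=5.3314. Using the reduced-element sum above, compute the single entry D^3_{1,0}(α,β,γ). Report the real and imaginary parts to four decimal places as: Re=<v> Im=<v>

Re=-0.5009 Im=0.1465

D^3_{1,0}(0.2845,0.7194,5.3314) = e^{-i·1·0.2845}·d^3_{1,0}(0.7194)·e^{-i·0·5.3314}. Compute d first:
Half-angle: c=0.936002, s=0.351993. N=√(24·2·6·6)=41.569219
Admissible k: 0..2 (factorial args all ≥0)
  k=0: (−1)^1·41.5692/(12)·0.9360^5·0.3520^1 = -0.876012
  k=1: (−1)^2·41.5692/(4)·0.9360^3·0.3520^3 = +0.371661
  k=2: (−1)^3·41.5692/(12)·0.9360^1·0.3520^5 = -0.017520
d^3_{1,0}(0.7194) = -0.876012 +0.371661 -0.017520 = -0.521872
Phases: e^{-i·(1)·0.2845}=+0.959802-0.280678i, e^{-i·(0)·5.3314}=+1.000000+0.000000i ⇒ D=-0.500894+0.146478i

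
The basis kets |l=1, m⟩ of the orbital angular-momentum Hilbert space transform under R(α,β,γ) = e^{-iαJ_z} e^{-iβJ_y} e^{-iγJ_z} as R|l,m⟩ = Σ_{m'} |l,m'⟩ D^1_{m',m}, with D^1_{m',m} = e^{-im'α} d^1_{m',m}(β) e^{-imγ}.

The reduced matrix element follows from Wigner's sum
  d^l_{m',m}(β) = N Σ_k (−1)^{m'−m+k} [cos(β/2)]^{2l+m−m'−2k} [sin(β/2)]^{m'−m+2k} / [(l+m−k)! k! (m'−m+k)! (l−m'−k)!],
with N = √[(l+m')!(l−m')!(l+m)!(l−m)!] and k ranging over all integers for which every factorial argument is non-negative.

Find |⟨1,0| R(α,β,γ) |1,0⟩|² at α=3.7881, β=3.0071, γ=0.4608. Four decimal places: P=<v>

P=0.9820

Split into d^1_{0,0}(β=3.0071) × two z-phases.
c=cos(3.0071/2)=0.067196, s=sin(3.0071/2)=0.997740; N=√[1·1·1·1]=1.000000
Admissible k: 0..1 (factorial args all ≥0)
  k=0: (−1)^0·1.0000/(1)·0.0672^2·0.9977^0 = +0.004515
  k=1: (−1)^1·1.0000/(1)·0.0672^0·0.9977^2 = -0.995485
d^1_{0,0}(3.0071) = +0.004515 -0.995485 = -0.990969
|D^1_{0,0}|² = |d^1_{0,0}(β)|² = (-0.990969)² = 0.982021 (the z-rotation phases have unit modulus)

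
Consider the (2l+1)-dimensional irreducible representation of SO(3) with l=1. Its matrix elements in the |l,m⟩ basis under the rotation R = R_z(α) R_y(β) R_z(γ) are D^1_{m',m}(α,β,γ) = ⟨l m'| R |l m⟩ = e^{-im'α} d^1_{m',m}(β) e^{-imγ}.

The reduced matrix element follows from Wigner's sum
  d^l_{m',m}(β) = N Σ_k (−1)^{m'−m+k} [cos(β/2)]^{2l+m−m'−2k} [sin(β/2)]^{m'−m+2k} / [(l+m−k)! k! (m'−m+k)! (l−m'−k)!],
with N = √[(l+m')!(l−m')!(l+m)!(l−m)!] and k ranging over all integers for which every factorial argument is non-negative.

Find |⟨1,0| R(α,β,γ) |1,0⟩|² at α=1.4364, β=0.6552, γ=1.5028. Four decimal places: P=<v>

Split into d^1_{0,0}(β=0.6552) × two z-phases.
c=cos(0.6552/2)=0.946817, s=sin(0.6552/2)=0.321772; N=√[1·1·1·1]=1.000000
k: max(0,(0)−(0))=0 … min(1+(0),1−(0))=1
  k=0: (−1)^0·1.0000/(1)·0.9468^2·0.3218^0 = +0.896463
  k=1: (−1)^1·1.0000/(1)·0.9468^0·0.3218^2 = -0.103537
d^1_{0,0}(0.6552) = +0.896463 -0.103537 = +0.792926
|D^1_{0,0}|² = |d^1_{0,0}(β)|² = (+0.792926)² = 0.628732 (the z-rotation phases have unit modulus)

P=0.6287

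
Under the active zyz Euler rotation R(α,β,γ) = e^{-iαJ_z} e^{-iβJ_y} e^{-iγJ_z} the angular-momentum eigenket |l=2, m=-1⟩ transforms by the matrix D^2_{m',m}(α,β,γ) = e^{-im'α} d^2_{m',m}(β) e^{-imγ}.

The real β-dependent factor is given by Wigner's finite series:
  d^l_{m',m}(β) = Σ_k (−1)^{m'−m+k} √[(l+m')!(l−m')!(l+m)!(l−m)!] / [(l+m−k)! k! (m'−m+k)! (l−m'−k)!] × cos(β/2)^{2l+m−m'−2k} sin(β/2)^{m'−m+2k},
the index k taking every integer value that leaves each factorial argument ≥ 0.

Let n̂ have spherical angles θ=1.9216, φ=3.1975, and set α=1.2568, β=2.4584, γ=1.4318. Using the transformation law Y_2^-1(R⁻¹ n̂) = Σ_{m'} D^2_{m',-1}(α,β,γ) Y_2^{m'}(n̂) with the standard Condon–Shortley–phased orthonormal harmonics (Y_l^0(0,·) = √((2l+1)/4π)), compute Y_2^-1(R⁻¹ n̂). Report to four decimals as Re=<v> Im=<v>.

Need the full column D^2_{m',-1} for m'=−2..2 at α=1.2568, β=2.4584, γ=1.4318.
cos(β/2)=0.334992, sin(β/2)=0.942221
d^2_{-2,-1}: single k=1 term ⇒ +0.070841;  D = -0.049162-0.051006i
d^2_{-1,-1}: k∈[0..1] ⇒ +0.012593 -0.298879 = -0.286285;  D = +0.257411-0.125295i
d^2_{0,-1}: k∈[0..1] ⇒ -0.086762 +0.686385 = +0.599623;  D = +0.083077+0.593840i
d^2_{1,-1}: k∈[0..1] ⇒ +0.298879 -0.788154 = -0.489276;  D = -0.481803-0.085187i
d^2_{2,-1}: single k=0 term ⇒ -0.560431;  D = -0.263257+0.494751i
Y_2^{m'}(θ=1.9216,φ=3.1975) and Σ D·Y over m':
  (-0.0492-0.0510i)·(+0.3385-0.0380i)  (+0.2574-0.1253i)·(+0.2489-0.0139i)  (+0.0831+0.5938i)·(-0.2037+0.0000i)  (-0.4818-0.0852i)·(-0.2489-0.0139i)  (-0.2633+0.4948i)·(+0.3385+0.0380i)
Y_2^-1(R⁻¹ n̂) = +0.037654+0.014289i

Re=0.0377 Im=0.0143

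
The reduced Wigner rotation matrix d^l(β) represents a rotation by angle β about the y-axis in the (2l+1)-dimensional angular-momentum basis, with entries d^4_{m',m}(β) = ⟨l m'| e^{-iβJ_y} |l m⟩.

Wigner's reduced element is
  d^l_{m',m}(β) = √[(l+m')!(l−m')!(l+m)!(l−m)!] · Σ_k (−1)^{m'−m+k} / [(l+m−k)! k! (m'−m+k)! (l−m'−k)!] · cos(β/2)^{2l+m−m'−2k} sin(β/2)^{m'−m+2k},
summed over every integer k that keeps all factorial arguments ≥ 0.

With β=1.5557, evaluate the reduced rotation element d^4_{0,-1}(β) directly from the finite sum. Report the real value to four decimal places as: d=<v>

d=0.0253

d^4_{0,-1}(β=1.5557) via Wigner's sum:
c=cos(1.5557/2)=0.712424, s=sin(1.5557/2)=0.701749; N=√[24·24·6·120]=643.987578
k: max(0,(-1)−(0))=0 … min(4+(-1),4−(0))=3
  k=0: (−1)^1·643.9876/(144)·0.7124^7·0.7017^1 = -0.292325
  k=1: (−1)^2·643.9876/(24)·0.7124^5·0.7017^3 = +1.701785
  k=2: (−1)^3·643.9876/(24)·0.7124^3·0.7017^5 = -1.651170
  k=3: (−1)^4·643.9876/(144)·0.7124^1·0.7017^7 = +0.267010
d^4_{0,-1}(1.5557) = -0.292325 +1.701785 -1.651170 +0.267010 = +0.025300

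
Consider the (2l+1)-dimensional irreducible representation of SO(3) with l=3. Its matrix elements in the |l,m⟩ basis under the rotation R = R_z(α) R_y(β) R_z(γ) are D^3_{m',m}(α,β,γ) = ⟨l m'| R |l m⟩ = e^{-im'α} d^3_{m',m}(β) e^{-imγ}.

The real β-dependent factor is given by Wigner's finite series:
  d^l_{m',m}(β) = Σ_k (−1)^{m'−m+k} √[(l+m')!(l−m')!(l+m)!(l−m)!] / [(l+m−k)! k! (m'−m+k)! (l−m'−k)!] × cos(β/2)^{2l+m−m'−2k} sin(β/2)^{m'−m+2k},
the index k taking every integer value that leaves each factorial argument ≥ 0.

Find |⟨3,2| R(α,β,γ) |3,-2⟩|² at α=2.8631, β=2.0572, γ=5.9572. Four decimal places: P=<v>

D^3_{2,-2}(2.8631,2.0572,5.9572) = e^{-i·2·2.8631}·d^3_{2,-2}(2.0572)·e^{-i·-2·5.9572}. Compute d first:
c=cos(2.0572/2)=0.516019, s=sin(2.0572/2)=0.856577; N=√[120·1·1·120]=120.000000
The bounds max(0,m−m')=0 and min(l+m,l−m')=1 give 2 terms
  k=0: (−1)^4·120.0000/(24)·0.5160^2·0.8566^4 = +0.716749
  k=1: (−1)^5·120.0000/(120)·0.5160^0·0.8566^6 = -0.395002
d^3_{2,-2}(2.0572) = +0.716749 -0.395002 = +0.321747
|D^3_{2,-2}|² = |d^3_{2,-2}(β)|² = (+0.321747)² = 0.103521 (the z-rotation phases have unit modulus)

P=0.1035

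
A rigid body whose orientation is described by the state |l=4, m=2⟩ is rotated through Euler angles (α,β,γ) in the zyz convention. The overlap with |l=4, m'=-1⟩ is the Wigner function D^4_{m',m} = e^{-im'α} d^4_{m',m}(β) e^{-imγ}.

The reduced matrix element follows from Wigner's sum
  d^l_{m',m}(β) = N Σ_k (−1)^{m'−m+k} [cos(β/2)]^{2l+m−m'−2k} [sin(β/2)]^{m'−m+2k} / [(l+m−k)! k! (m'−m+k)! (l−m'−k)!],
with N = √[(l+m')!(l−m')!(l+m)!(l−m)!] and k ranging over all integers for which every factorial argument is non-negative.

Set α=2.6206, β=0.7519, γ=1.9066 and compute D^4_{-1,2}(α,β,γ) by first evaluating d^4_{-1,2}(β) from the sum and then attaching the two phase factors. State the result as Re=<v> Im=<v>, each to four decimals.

First d^4_{-1,2}(β=0.7519), then the phase factors e^{-i(-1)α} and e^{-i(2)γ}:
c=cos(0.7519/2)=0.930159, s=sin(0.7519/2)=0.367156; N=√[6·120·720·2]=1018.233765
Admissible k: 3..5 (factorial args all ≥0)
  k=3: (−1)^0·1018.2338/(72)·0.9302^5·0.3672^3 = +0.487365
  k=4: (−1)^1·1018.2338/(48)·0.9302^3·0.3672^5 = -0.113903
  k=5: (−1)^2·1018.2338/(240)·0.9302^1·0.3672^7 = +0.003549
d^4_{-1,2}(0.7519) = +0.487365 -0.113903 +0.003549 = +0.377012
Phases: e^{-i·(-1)·2.6206}=-0.867326+0.497741i, e^{-i·(2)·1.9066}=-0.782823+0.622245i ⇒ D=+0.139210-0.350370i

Re=0.1392 Im=-0.3504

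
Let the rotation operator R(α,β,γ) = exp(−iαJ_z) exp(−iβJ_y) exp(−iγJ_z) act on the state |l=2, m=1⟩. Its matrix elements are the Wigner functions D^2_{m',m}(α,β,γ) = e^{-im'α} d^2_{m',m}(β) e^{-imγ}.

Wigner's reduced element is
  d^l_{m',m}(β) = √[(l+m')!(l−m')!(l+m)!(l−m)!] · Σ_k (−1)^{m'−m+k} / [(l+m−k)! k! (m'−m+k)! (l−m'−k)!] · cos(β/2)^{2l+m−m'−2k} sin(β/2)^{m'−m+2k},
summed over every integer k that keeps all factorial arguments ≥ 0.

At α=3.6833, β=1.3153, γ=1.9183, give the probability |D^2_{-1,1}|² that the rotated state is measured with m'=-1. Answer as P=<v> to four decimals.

P=0.3164

First d^2_{-1,1}(β=1.3153), then the phase factors e^{-i(-1)α} and e^{-i(1)γ}:
c=cos(1.3153/2)=0.791431, s=sin(1.3153/2)=0.611259; N=√[1·6·6·1]=6.000000
Admissible k: 2..3 (factorial args all ≥0)
  k=2: (−1)^0·6.0000/(2)·0.7914^2·0.6113^2 = +0.702097
  k=3: (−1)^1·6.0000/(6)·0.7914^0·0.6113^4 = -0.139605
d^2_{-1,1}(1.3153) = +0.702097 -0.139605 = +0.562493
|D^2_{-1,1}|² = |d^2_{-1,1}(β)|² = (+0.562493)² = 0.316398 (the z-rotation phases have unit modulus)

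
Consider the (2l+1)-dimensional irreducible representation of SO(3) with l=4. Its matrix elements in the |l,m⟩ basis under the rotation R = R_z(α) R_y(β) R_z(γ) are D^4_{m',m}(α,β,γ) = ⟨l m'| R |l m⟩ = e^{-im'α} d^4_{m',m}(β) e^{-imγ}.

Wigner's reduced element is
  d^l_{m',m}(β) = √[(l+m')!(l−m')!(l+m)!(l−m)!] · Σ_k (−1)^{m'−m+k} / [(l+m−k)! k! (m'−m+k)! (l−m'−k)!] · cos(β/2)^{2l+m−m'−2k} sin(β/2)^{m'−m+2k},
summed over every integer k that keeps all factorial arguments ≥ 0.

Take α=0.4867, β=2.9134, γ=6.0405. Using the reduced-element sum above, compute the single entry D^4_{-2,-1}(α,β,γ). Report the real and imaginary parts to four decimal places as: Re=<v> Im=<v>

First d^4_{-2,-1}(β=2.9134), then the phase factors e^{-i(-2)α} and e^{-i(-1)γ}:
c=cos(2.9134/2)=0.113849, s=sin(2.9134/2)=0.993498; N=√[2·720·6·120]=1018.233765
k: max(0,(-1)−(-2))=1 … min(4+(-1),4−(-2))=3
  k=1: (−1)^0·1018.2338/(240)·0.1138^7·0.9935^1 = +0.000001
  k=2: (−1)^1·1018.2338/(48)·0.1138^5·0.9935^3 = -0.000398
  k=3: (−1)^2·1018.2338/(72)·0.1138^3·0.9935^5 = +0.020199
d^4_{-2,-1}(2.9134) = +0.000001 -0.000398 +0.020199 = +0.019803
Phases: e^{-i·(-2)·0.4867}=+0.562492+0.826803i, e^{-i·(-1)·6.0405}=+0.970696-0.240310i ⇒ D=+0.014747+0.013216i

Re=0.0147 Im=0.0132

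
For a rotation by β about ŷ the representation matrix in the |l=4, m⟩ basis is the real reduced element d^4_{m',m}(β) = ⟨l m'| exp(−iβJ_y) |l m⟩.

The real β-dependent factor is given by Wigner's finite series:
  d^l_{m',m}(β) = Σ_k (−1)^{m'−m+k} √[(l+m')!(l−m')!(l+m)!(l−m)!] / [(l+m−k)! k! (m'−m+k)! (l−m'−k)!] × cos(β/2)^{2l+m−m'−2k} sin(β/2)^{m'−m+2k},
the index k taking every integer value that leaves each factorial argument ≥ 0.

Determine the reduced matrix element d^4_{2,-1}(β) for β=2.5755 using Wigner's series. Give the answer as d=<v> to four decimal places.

d=-0.5358

d^4_{2,-1}(β=2.5755) via Wigner's sum:
Half-angle: c=0.279282, s=0.960209. N=√(720·2·6·120)=1018.233765
Admissible k: 0..2 (factorial args all ≥0)
  k=0: (−1)^3·1018.2338/(72)·0.2793^5·0.9602^3 = -0.021273
  k=1: (−1)^4·1018.2338/(48)·0.2793^3·0.9602^5 = +0.377194
  k=2: (−1)^5·1018.2338/(240)·0.2793^1·0.9602^7 = -0.891744
d^4_{2,-1}(2.5755) = -0.021273 +0.377194 -0.891744 = -0.535823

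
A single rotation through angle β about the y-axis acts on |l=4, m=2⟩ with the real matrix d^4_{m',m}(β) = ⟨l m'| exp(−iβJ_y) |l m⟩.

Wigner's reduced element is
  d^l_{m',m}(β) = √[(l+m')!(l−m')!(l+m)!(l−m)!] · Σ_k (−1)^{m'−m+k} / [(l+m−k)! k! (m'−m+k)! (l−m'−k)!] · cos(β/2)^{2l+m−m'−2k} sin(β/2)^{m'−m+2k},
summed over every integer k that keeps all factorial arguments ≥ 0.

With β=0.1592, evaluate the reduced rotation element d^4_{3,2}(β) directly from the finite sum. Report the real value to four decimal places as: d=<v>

d^4_{3,2}(β=0.1592) via Wigner's sum:
With c≡cos(β/2)=0.996834 and s≡sin(β/2)=0.079516, N=[5040·1·720·2]^{1/2}=2693.993318
k: max(0,(2)−(3))=0 … min(4+(2),4−(3))=1
  k=0: (−1)^1·2693.9933/(720)·0.9968^7·0.0795^1 = -0.290989
  k=1: (−1)^2·2693.9933/(240)·0.9968^5·0.0795^3 = +0.005555
d^4_{3,2}(0.1592) = -0.290989 +0.005555 = -0.285435

d=-0.2854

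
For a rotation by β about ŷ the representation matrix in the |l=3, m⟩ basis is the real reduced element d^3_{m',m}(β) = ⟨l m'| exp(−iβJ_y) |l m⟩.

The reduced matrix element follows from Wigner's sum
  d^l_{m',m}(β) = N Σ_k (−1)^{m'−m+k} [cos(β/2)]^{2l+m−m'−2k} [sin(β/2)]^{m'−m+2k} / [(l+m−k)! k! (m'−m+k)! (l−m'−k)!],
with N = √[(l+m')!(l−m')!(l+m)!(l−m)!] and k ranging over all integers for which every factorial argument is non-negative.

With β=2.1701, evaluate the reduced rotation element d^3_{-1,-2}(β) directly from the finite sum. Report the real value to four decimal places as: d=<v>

d=0.3831

d^3_{-1,-2}(β=2.1701) via Wigner's sum:
c=cos(2.1701/2)=0.466868, s=sin(2.1701/2)=0.884327; N=√[2·24·1·120]=75.894664
The bounds max(0,m−m')=0 and min(l+m,l−m')=1 give 2 terms
  k=0: (−1)^1·75.8947/(24)·0.4669^5·0.8843^1 = -0.062028
  k=1: (−1)^2·75.8947/(12)·0.4669^3·0.8843^3 = +0.445094
d^3_{-1,-2}(2.1701) = -0.062028 +0.445094 = +0.383067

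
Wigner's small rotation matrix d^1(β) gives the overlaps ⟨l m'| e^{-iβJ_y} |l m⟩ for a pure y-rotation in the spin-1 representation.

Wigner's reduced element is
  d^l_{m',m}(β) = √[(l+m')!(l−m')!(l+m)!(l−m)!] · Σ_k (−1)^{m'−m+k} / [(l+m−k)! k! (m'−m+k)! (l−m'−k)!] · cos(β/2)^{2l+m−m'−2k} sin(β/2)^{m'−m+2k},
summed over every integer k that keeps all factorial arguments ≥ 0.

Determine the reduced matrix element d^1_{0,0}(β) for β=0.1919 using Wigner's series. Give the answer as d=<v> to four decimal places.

d^1_{0,0}(β=0.1919) via Wigner's sum:
Half-angle: c=0.995400, s=0.095803. N=√(1·1·1·1)=1.000000
k: max(0,(0)−(0))=0 … min(1+(0),1−(0))=1
  k=0: (−1)^0·1.0000/(1)·0.9954^2·0.0958^0 = +0.990822
  k=1: (−1)^1·1.0000/(1)·0.9954^0·0.0958^2 = -0.009178
d^1_{0,0}(0.1919) = +0.990822 -0.009178 = +0.981644

d=0.9816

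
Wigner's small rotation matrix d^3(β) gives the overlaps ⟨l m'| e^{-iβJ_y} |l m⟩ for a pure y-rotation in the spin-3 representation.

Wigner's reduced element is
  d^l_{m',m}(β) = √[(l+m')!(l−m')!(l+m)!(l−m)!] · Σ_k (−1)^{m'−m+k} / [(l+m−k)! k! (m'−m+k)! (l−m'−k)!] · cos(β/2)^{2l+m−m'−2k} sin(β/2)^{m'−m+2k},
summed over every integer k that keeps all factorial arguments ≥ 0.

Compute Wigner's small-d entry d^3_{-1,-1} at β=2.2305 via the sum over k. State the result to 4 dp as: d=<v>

d=0.5208

d^3_{-1,-1}(β=2.2305) via Wigner's sum:
With c≡cos(β/2)=0.439953 and s≡sin(β/2)=0.898021, N=[2·24·2·24]^{1/2}=48.000000
k∈{0,1,2} keeps every argument non-negative
  k=0: (−1)^0·48.0000/(48)·0.4400^6·0.8980^0 = +0.007252
  k=1: (−1)^1·48.0000/(6)·0.4400^4·0.8980^2 = -0.241706
  k=2: (−1)^2·48.0000/(8)·0.4400^2·0.8980^4 = +0.755282
d^3_{-1,-1}(2.2305) = +0.007252 -0.241706 +0.755282 = +0.520828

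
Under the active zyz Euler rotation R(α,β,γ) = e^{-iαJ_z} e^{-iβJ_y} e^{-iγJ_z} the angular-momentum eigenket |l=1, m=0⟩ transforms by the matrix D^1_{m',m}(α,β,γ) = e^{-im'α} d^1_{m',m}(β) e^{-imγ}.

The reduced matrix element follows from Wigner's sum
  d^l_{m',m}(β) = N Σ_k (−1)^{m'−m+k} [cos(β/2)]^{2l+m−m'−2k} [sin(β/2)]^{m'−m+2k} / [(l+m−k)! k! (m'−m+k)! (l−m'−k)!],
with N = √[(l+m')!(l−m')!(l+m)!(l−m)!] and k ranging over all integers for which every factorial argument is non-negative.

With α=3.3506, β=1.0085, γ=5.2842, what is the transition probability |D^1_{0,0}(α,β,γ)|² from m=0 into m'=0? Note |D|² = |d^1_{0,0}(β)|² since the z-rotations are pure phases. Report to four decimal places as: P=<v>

P=0.2842

Split into d^1_{0,0}(β=1.0085) × two z-phases.
Half-angle: c=0.875537, s=0.483151. N=√(1·1·1·1)=1.000000
Admissible k: 0..1 (factorial args all ≥0)
  k=0: (−1)^0·1.0000/(1)·0.8755^2·0.4832^0 = +0.766565
  k=1: (−1)^1·1.0000/(1)·0.8755^0·0.4832^2 = -0.233435
d^1_{0,0}(1.0085) = +0.766565 -0.233435 = +0.533130
|D^1_{0,0}|² = |d^1_{0,0}(β)|² = (+0.533130)² = 0.284228 (the z-rotation phases have unit modulus)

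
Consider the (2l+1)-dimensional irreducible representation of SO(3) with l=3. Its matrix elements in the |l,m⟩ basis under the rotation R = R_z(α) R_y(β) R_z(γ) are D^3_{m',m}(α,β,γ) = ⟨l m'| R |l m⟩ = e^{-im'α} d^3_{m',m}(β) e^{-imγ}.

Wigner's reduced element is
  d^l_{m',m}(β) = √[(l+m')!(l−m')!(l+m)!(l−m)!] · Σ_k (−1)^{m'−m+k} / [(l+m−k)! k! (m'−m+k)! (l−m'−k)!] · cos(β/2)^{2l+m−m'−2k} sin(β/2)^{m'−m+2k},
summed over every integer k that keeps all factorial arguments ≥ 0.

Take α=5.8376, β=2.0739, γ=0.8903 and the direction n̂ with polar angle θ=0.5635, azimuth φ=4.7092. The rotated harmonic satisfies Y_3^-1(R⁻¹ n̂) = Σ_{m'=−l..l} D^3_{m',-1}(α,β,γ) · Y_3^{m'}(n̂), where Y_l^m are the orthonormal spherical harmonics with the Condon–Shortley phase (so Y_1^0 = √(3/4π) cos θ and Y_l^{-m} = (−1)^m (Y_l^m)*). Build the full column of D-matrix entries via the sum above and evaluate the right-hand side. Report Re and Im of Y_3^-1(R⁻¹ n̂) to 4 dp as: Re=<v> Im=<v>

Re=0.2311 Im=0.0908

Need the full column D^3_{m',-1} for m'=−3..3 at α=5.8376, β=2.0739, γ=0.8903.
cos(β/2)=0.508848, sin(β/2)=0.860856
d^3_{-3,-1}: single k=2 term ⇒ +0.192424;  D = +0.173563-0.083083i
d^3_{-2,-1}: k∈[1..2] ⇒ +0.092869 -0.531602 = -0.438733;  D = -0.438733+0.000382i
d^3_{-1,-1}: k∈[0..2] ⇒ +0.017359 -0.397470 +0.853199 = +0.473088;  D = +0.427073+0.203523i
d^3_{0,-1}: k∈[0..2] ⇒ -0.101733 +0.873511 -0.833359 = -0.061581;  D = -0.038745-0.047864i
d^3_{1,-1}: k∈[0..2] ⇒ +0.298102 -1.137599 +0.406990 = -0.432506;  D = -0.100669-0.420627i
d^3_{2,-1}: k∈[0..1] ⇒ -0.531602 +0.760749 = +0.229147;  D = -0.047919+0.224081i
d^3_{3,-1}: single k=0 term ⇒ +0.550738;  D = -0.336037+0.436338i
Y_3^{m'}(θ=0.5635,φ=4.7092) and Σ D·Y over m':
  (+0.1736-0.0831i)·(+0.0006-0.0636i)  (-0.4387+0.0004i)·(-0.2465-0.0016i)  (+0.4271+0.2035i)·(-0.0014+0.4442i)  (-0.0387-0.0479i)·(+0.1809+0.0000i)  (-0.1007-0.4206i)·(+0.0014+0.4442i)  (-0.0479+0.2241i)·(-0.2465+0.0016i)  (-0.3360+0.4363i)·(-0.0006-0.0636i)
Y_3^-1(R⁻¹ n̂) = +0.231068+0.090757i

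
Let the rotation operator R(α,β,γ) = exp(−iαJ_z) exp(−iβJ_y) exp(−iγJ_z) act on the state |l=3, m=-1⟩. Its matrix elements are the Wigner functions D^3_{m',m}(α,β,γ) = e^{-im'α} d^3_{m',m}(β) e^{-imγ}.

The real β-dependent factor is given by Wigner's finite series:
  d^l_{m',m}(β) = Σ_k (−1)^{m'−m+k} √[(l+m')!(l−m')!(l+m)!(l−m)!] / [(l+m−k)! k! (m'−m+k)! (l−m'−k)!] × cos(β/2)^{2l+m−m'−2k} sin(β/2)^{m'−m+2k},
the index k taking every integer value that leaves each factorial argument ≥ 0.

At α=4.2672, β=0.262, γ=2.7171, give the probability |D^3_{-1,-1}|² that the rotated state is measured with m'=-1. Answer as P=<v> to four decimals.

Split into d^3_{-1,-1}(β=0.262) × two z-phases.
Half-angle: c=0.991432, s=0.130626. N=√(2·24·2·24)=48.000000
k: max(0,(-1)−(-1))=0 … min(3+(-1),3−(-1))=2
  k=0: (−1)^0·48.0000/(48)·0.9914^6·0.1306^0 = +0.949679
  k=1: (−1)^1·48.0000/(6)·0.9914^4·0.1306^2 = -0.131886
  k=2: (−1)^2·48.0000/(8)·0.9914^2·0.1306^4 = +0.001717
d^3_{-1,-1}(0.262) = +0.949679 -0.131886 +0.001717 = +0.819511
|D^3_{-1,-1}|² = |d^3_{-1,-1}(β)|² = (+0.819511)² = 0.671598 (the z-rotation phases have unit modulus)

P=0.6716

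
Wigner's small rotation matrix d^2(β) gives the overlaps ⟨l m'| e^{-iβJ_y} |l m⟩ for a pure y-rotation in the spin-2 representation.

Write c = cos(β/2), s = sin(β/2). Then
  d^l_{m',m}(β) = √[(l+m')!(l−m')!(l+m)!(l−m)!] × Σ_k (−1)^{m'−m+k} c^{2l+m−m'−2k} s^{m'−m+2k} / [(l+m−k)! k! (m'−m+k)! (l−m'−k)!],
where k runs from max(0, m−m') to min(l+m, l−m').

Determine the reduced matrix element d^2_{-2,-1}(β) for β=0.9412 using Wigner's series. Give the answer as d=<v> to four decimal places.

d^2_{-2,-1}(β=0.9412) via Wigner's sum:
With c≡cos(β/2)=0.891296 and s≡sin(β/2)=0.453421, N=[1·24·1·6]^{1/2}=12.000000
Admissible k: 1..1 (factorial args all ≥0)
  k=1: (−1)^0·12.0000/(6)·0.8913^3·0.4534^1 = +0.642093
d^2_{-2,-1}(0.9412) = +0.642093

d=0.6421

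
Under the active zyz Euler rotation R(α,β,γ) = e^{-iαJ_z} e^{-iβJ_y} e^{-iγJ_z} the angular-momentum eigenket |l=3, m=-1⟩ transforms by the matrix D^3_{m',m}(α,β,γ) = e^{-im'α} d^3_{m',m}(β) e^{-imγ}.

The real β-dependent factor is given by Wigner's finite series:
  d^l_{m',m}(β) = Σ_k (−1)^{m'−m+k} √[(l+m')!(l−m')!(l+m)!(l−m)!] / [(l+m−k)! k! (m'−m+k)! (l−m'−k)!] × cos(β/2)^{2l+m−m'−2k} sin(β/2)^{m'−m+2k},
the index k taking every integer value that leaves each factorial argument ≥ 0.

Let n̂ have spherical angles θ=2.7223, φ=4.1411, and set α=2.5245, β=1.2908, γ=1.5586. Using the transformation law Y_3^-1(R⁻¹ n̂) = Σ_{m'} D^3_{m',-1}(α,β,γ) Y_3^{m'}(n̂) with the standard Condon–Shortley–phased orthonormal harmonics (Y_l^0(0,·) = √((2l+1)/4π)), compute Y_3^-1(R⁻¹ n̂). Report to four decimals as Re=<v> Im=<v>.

Re=-0.0856 Im=-0.1779

Need the full column D^3_{m',-1} for m'=−3..3 at α=2.5245, β=1.2908, γ=1.5586.
cos(β/2)=0.798859, sin(β/2)=0.601518
d^3_{-3,-1}: single k=2 term ⇒ +0.570721;  D = -0.546451+0.164663i
d^3_{-2,-1}: k∈[1..2] ⇒ +0.618871 -0.701757 = -0.082886;  D = -0.078563-0.026420i
d^3_{-1,-1}: k∈[0..2] ⇒ +0.259909 -1.178876 +0.501287 = -0.417680;  D = +0.245834+0.337672i
d^3_{0,-1}: k∈[0..2] ⇒ -0.677939 +1.153104 -0.217924 = +0.257242;  D = +0.003137+0.257223i
d^3_{1,-1}: k∈[0..2] ⇒ +0.884157 -0.668383 +0.047369 = +0.263144;  D = +0.149644-0.216452i
d^3_{2,-1}: k∈[0..1] ⇒ -0.701757 +0.198936 = -0.502821;  D = +0.472542-0.171853i
d^3_{3,-1}: single k=0 term ⇒ +0.323579;  D = +0.312004+0.085774i
Y_3^{m'}(θ=2.7223,φ=4.1411) and Σ D·Y over m':
  (-0.5465+0.1647i)·(+0.0279+0.0040i)  (-0.0786-0.0264i)·(+0.0642+0.1407i)  (+0.2458+0.3377i)·(-0.2256+0.3510i)  (+0.0031+0.2572i)·(-0.3992+0.0000i)  (+0.1496-0.2165i)·(+0.2256+0.3510i)  (+0.4725-0.1719i)·(+0.0642-0.1407i)  (+0.3120+0.0858i)·(-0.0279+0.0040i)
Y_3^-1(R⁻¹ n̂) = -0.085586-0.177946i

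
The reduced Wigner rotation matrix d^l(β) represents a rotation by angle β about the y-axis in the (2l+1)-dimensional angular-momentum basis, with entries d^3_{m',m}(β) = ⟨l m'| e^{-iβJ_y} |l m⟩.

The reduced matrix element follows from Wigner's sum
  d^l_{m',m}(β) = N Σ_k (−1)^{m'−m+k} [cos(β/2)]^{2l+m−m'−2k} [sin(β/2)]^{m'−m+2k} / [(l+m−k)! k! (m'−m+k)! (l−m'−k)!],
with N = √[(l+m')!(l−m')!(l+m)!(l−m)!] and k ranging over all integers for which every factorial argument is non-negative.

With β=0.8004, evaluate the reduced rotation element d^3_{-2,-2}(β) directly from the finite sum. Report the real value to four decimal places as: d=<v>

d^3_{-2,-2}(β=0.8004) via Wigner's sum:
With c≡cos(β/2)=0.920983 and s≡sin(β/2)=0.389603, N=[1·120·1·120]^{1/2}=120.000000
k∈{0,1} keeps every argument non-negative
  k=0: (−1)^0·120.0000/(120)·0.9210^6·0.3896^0 = +0.610253
  k=1: (−1)^1·120.0000/(24)·0.9210^4·0.3896^2 = -0.546035
d^3_{-2,-2}(0.8004) = +0.610253 -0.546035 = +0.064218

d=0.0642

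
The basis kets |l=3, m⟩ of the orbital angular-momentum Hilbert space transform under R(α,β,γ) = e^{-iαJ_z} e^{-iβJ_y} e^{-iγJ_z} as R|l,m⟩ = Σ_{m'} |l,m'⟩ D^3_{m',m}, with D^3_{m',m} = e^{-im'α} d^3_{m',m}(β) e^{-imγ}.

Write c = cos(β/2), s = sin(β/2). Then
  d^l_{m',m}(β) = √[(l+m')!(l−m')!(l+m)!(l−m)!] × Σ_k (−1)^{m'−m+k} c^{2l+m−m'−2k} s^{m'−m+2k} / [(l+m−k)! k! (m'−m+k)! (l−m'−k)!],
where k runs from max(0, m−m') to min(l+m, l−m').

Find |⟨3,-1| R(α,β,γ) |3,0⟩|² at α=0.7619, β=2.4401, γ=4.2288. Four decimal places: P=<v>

D^3_{-1,0}(0.7619,2.4401,4.2288) = e^{-i·-1·0.7619}·d^3_{-1,0}(2.4401)·e^{-i·0·4.2288}. Compute d first:
c=cos(2.4401/2)=0.343599, s=sin(2.4401/2)=0.939117; N=√[2·24·6·6]=41.569219
The bounds max(0,m−m')=1 and min(l+m,l−m')=3 give 3 terms
  k=1: (−1)^0·41.5692/(12)·0.3436^5·0.9391^1 = +0.015580
  k=2: (−1)^1·41.5692/(4)·0.3436^3·0.9391^3 = -0.349161
  k=3: (−1)^2·41.5692/(12)·0.3436^1·0.9391^5 = +0.869440
d^3_{-1,0}(2.4401) = +0.015580 -0.349161 +0.869440 = +0.535860
|D^3_{-1,0}|² = |d^3_{-1,0}(β)|² = (+0.535860)² = 0.287145 (the z-rotation phases have unit modulus)

P=0.2871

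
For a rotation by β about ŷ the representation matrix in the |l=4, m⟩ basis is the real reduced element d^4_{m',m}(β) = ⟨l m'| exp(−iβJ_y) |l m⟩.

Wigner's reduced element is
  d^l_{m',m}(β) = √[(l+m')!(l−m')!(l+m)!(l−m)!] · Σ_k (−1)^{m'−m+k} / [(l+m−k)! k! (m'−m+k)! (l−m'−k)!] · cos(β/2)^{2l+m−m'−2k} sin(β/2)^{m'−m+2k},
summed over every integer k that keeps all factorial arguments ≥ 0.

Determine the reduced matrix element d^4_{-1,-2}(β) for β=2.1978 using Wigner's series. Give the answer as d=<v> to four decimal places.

d=-0.4689

d^4_{-1,-2}(β=2.1978) via Wigner's sum:
c=cos(2.1978/2)=0.454576, s=sin(2.1978/2)=0.890708; N=√[6·120·2·720]=1018.233765
Admissible k: 0..2 (factorial args all ≥0)
  k=0: (−1)^1·1018.2338/(240)·0.4546^7·0.8907^1 = -0.015157
  k=1: (−1)^2·1018.2338/(48)·0.4546^5·0.8907^3 = +0.290968
  k=2: (−1)^3·1018.2338/(72)·0.4546^3·0.8907^5 = -0.744752
d^4_{-1,-2}(2.1978) = -0.015157 +0.290968 -0.744752 = -0.468941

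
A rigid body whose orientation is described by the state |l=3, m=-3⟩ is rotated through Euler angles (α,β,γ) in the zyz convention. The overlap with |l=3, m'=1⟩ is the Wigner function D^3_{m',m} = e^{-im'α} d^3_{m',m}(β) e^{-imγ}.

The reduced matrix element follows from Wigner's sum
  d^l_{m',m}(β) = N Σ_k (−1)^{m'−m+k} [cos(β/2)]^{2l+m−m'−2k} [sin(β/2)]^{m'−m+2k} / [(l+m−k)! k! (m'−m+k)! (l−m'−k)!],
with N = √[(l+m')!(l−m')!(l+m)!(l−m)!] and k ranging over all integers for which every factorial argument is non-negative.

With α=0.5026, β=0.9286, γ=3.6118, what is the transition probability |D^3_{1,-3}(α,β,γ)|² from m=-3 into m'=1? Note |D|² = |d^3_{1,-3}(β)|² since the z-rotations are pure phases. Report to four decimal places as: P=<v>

First d^3_{1,-3}(β=0.9286), then the phase factors e^{-i(1)α} and e^{-i(-3)γ}:
Half-angle: c=0.894135, s=0.447797. N=√(24·2·1·720)=185.903201
The bounds max(0,m−m')=0 and min(l+m,l−m')=0 give 1 term
  k=0: (−1)^4·185.9032/(48)·0.8941^2·0.4478^4 = +0.124502
d^3_{1,-3}(0.9286) = +0.124502
|D^3_{1,-3}|² = |d^3_{1,-3}(β)|² = (+0.124502)² = 0.015501 (the z-rotation phases have unit modulus)

P=0.0155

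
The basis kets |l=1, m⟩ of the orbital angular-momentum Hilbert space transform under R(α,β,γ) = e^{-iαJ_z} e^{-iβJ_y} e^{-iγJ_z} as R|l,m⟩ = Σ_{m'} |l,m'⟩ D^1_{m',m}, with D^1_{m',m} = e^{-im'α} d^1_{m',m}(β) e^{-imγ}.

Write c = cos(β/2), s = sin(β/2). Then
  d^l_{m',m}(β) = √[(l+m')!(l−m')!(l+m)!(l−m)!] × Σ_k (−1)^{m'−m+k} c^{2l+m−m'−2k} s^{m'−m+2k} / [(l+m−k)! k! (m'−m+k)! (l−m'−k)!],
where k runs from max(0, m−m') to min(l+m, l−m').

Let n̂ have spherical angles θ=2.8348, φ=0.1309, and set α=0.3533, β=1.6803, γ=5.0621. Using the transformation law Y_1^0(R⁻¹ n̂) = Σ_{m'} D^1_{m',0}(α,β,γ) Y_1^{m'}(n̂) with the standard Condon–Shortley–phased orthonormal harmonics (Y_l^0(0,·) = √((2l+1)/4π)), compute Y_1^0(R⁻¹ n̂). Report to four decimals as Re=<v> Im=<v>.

Re=0.1940 Im=0.0000

Need the full column D^1_{m',0} for m'=−1..1 at α=0.3533, β=1.6803, γ=5.0621.
cos(β/2)=0.667351, sin(β/2)=0.744743
d^1_{-1,0}: single k=1 term ⇒ +0.702872;  D = +0.659459+0.243191i
d^1_{0,0}: k∈[0..1] ⇒ +0.445358 -0.554642 = -0.109285;  D = -0.109285+0.000000i
d^1_{1,0}: single k=0 term ⇒ -0.702872;  D = -0.659459+0.243191i
Y_1^{m'}(θ=2.8348,φ=0.1309) and Σ D·Y over m':
  (+0.6595+0.2432i)·(+0.1034-0.0136i)  (-0.1093+0.0000i)·(-0.4658+0.0000i)  (-0.6595+0.2432i)·(-0.1034-0.0136i)
Y_1^0(R⁻¹ n̂) = +0.193967+0.000000i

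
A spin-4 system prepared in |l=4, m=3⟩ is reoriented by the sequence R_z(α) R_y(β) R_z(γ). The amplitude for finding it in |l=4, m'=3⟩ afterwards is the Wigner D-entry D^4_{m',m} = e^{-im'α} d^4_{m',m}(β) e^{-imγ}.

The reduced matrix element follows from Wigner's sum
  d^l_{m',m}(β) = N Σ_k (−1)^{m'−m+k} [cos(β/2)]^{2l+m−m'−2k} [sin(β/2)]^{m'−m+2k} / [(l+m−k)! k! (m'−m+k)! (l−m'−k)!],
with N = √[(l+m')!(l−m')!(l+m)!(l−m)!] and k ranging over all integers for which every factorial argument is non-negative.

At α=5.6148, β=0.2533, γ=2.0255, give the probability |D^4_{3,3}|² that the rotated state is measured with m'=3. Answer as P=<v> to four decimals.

Split into d^4_{3,3}(β=0.2533) × two z-phases.
Half-angle: c=0.991991, s=0.126312. N=√(5040·1·5040·1)=5040.000000
The bounds max(0,m−m')=0 and min(l+m,l−m')=1 give 2 terms
  k=0: (−1)^0·5040.0000/(5040)·0.9920^8·0.1263^0 = +0.937693
  k=1: (−1)^1·5040.0000/(720)·0.9920^6·0.1263^2 = -0.106422
d^4_{3,3}(0.2533) = +0.937693 -0.106422 = +0.831271
|D^4_{3,3}|² = |d^4_{3,3}(β)|² = (+0.831271)² = 0.691011 (the z-rotation phases have unit modulus)

P=0.6910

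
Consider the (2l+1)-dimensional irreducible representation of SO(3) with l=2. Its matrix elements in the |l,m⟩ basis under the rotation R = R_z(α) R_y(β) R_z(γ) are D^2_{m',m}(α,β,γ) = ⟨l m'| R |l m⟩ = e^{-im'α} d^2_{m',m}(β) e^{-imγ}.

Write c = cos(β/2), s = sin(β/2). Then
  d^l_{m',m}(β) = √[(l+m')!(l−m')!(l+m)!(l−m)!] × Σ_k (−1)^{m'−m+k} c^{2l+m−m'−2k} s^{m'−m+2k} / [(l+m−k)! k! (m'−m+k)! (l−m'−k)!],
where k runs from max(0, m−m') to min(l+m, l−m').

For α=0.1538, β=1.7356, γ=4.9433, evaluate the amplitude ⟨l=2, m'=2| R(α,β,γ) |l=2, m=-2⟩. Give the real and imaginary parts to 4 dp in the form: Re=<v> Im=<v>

First d^2_{2,-2}(β=1.7356), then the phase factors e^{-i(2)α} and e^{-i(-2)γ}:
With c≡cos(β/2)=0.646507 and s≡sin(β/2)=0.762908, N=[24·1·1·24]^{1/2}=24.000000
k∈{0} keeps every argument non-negative
  k=0: (−1)^4·24.0000/(24)·0.6465^0·0.7629^4 = +0.338758
d^2_{2,-2}(1.7356) = +0.338758
Phases: e^{-i·(2)·0.1538}=+0.953063-0.302772i, e^{-i·(-2)·4.9433}=-0.895242-0.445580i ⇒ D=-0.334738-0.052037i

Re=-0.3347 Im=-0.0520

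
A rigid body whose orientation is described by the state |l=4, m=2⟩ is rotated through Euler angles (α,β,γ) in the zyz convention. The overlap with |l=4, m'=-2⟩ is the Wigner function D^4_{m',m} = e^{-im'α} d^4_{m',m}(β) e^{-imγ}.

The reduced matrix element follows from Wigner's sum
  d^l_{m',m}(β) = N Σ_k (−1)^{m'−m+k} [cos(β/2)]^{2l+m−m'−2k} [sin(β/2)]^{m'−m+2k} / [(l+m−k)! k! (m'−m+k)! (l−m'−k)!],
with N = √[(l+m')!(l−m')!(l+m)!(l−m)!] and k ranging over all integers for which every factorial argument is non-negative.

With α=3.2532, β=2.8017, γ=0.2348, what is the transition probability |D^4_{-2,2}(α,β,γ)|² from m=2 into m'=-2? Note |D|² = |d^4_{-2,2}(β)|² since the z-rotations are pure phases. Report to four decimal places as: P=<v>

P=0.3450

D^4_{-2,2}(3.2532,2.8017,0.2348) = e^{-i·-2·3.2532}·d^4_{-2,2}(2.8017)·e^{-i·2·0.2348}. Compute d first:
c=cos(2.8017/2)=0.169129, s=sin(2.8017/2)=0.985594; N=√[2·720·720·2]=1440.000000
k∈{4,5,6} keeps every argument non-negative
  k=4: (−1)^0·1440.0000/(96)·0.1691^4·0.9856^4 = +0.011581
  k=5: (−1)^1·1440.0000/(120)·0.1691^2·0.9856^6 = -0.314635
  k=6: (−1)^2·1440.0000/(1440)·0.1691^0·0.9856^8 = +0.890397
d^4_{-2,2}(2.8017) = +0.011581 -0.314635 +0.890397 = +0.587343
|D^4_{-2,2}|² = |d^4_{-2,2}(β)|² = (+0.587343)² = 0.344972 (the z-rotation phases have unit modulus)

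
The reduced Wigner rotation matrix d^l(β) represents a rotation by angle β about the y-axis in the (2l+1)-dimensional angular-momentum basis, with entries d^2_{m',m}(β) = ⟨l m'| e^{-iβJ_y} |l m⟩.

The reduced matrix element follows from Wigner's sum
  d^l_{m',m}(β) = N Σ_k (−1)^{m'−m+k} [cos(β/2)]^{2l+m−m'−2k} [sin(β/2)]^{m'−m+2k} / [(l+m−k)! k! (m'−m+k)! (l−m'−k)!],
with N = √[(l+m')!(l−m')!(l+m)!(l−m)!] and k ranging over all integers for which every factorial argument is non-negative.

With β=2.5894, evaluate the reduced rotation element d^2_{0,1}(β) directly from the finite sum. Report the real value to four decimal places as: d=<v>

d^2_{0,1}(β=2.5894) via Wigner's sum:
c=cos(2.5894/2)=0.272602, s=sin(2.5894/2)=0.962127; N=√[2·2·6·1]=4.898979
Admissible k: 1..2 (factorial args all ≥0)
  k=1: (−1)^0·4.8990/(2)·0.2726^3·0.9621^1 = +0.047741
  k=2: (−1)^1·4.8990/(2)·0.2726^1·0.9621^3 = -0.594705
d^2_{0,1}(2.5894) = +0.047741 -0.594705 = -0.546964

d=-0.5470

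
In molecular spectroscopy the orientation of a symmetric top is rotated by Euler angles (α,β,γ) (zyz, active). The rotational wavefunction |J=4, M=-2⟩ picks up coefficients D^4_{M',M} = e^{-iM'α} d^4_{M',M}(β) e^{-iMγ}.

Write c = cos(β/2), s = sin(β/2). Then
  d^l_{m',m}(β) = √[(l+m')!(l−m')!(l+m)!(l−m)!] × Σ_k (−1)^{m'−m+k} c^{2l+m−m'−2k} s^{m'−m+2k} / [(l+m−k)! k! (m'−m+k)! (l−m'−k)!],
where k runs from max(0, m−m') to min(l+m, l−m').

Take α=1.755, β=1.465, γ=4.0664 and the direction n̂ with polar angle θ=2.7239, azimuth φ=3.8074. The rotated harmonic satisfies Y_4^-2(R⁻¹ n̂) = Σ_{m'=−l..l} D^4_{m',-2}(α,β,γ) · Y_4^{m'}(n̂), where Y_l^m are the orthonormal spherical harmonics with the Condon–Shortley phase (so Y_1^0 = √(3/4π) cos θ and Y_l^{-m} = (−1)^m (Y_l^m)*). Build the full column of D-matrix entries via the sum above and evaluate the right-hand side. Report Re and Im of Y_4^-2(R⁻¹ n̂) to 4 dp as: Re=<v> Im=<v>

Re=-0.0634 Im=-0.1189

Need the full column D^4_{m',-2} for m'=−4..4 at α=1.755, β=1.465, γ=4.0664.
cos(β/2)=0.743505, sin(β/2)=0.668730
d^4_{-4,-2}: single k=2 term ⇒ +0.399746;  D = -0.339710+0.210699i
d^4_{-3,-2}: k∈[1..2] ⇒ +0.314269 -0.762707 = -0.448438;  D = -0.302167-0.331349i
d^4_{-2,-2}: k∈[0..2] ⇒ +0.093384 -0.906539 +0.916708 = +0.103553;  D = +0.062440-0.082610i
d^4_{-1,-2}: k∈[0..2] ⇒ -0.356348 +1.441381 -0.777360 = +0.307673;  D = -0.275277-0.137423i
d^4_{0,-2}: k∈[0..2] ⇒ +0.716682 -1.546072 +0.469025 = -0.360366;  D = +0.099180-0.346449i
d^4_{1,-2}: k∈[0..2] ⇒ -0.960921 +1.166040 -0.188659 = +0.016460;  D = +0.016386+0.001555i
d^4_{2,-2}: k∈[0..2] ⇒ +0.916708 -0.593274 +0.039995 = +0.363429;  D = -0.032516-0.361971i
d^4_{3,-2}: k∈[0..1] ⇒ -0.617010 +0.166382 = -0.450629;  D = +0.433844-0.121843i
d^4_{4,-2}: single k=0 term ⇒ +0.261609;  D = +0.115671+0.234648i
Y_4^{m'}(θ=2.7239,φ=3.8074) and Σ D·Y over m':
  (-0.3397+0.2107i)·(-0.0106-0.0055i)  (-0.3022-0.3313i)·(-0.0316-0.0695i)  (+0.0624-0.0826i)·(+0.0632-0.2593i)  (-0.2753-0.1374i)·(+0.3929-0.3086i)  (+0.0992-0.3464i)·(+0.2502+0.0000i)  (+0.0164+0.0016i)·(-0.3929-0.3086i)  (-0.0325-0.3620i)·(+0.0632+0.2593i)  (+0.4338-0.1218i)·(+0.0316-0.0695i)  (+0.1157+0.2346i)·(-0.0106+0.0055i)
Y_4^-2(R⁻¹ n̂) = -0.063373-0.118895i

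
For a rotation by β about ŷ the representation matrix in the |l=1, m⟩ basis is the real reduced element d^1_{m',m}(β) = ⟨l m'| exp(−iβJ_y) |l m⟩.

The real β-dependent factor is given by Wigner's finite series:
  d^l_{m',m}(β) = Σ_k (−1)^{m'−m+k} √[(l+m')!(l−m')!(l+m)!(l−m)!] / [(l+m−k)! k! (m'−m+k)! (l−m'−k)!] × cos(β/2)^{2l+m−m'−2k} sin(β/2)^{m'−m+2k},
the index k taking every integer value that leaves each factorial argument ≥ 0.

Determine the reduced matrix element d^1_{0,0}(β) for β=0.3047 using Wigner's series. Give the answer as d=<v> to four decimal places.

d=0.9539

d^1_{0,0}(β=0.3047) via Wigner's sum:
c=cos(0.3047/2)=0.988417, s=sin(0.3047/2)=0.151761; N=√[1·1·1·1]=1.000000
k∈{0,1} keeps every argument non-negative
  k=0: (−1)^0·1.0000/(1)·0.9884^2·0.1518^0 = +0.976968
  k=1: (−1)^1·1.0000/(1)·0.9884^0·0.1518^2 = -0.023032
d^1_{0,0}(0.3047) = +0.976968 -0.023032 = +0.953937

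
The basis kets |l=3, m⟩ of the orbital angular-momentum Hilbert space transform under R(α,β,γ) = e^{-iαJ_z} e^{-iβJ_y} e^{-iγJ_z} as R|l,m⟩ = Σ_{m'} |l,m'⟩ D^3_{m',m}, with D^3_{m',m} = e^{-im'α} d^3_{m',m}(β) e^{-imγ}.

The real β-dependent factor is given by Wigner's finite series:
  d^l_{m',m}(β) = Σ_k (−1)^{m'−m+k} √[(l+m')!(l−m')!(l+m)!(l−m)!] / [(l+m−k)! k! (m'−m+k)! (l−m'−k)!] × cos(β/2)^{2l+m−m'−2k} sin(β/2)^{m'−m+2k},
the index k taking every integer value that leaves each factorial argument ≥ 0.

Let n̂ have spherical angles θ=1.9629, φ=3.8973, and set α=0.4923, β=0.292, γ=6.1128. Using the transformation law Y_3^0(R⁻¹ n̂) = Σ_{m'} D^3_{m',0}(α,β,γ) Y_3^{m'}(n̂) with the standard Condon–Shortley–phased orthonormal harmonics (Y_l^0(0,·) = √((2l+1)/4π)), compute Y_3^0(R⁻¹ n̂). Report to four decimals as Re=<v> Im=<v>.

Need the full column D^3_{m',0} for m'=−3..3 at α=0.4923, β=0.292, γ=6.1128.
cos(β/2)=0.989361, sin(β/2)=0.145482
d^3_{-3,0}: single k=3 term ⇒ +0.013335;  D = +0.001250+0.013277i
d^3_{-2,0}: k∈[2..3] ⇒ +0.111070 -0.002402 = +0.108669;  D = +0.060115+0.090526i
d^3_{-1,0}: k∈[1..3] ⇒ +0.477720 -0.030989 +0.000223 = +0.446954;  D = +0.393878+0.211255i
d^3_{0,0}: k∈[0..3] ⇒ +0.937839 -0.182507 +0.003946 -0.000009 = +0.759269;  D = +0.759269+0.000000i
d^3_{1,0}: k∈[0..2] ⇒ -0.477720 +0.030989 -0.000223 = -0.446954;  D = -0.393878+0.211255i
d^3_{2,0}: k∈[0..1] ⇒ +0.111070 -0.002402 = +0.108669;  D = +0.060115-0.090526i
d^3_{3,0}: single k=0 term ⇒ -0.013335;  D = -0.001250+0.013277i
Y_3^{m'}(θ=1.9629,φ=3.8973) and Σ D·Y over m':
  (+0.0013+0.0133i)·(+0.2112+0.2526i)  (+0.0601+0.0905i)·(-0.0198+0.3329i)  (+0.3939+0.2113i)·(+0.0587-0.0553i)  (+0.7593+0.0000i)·(+0.3237+0.0000i)  (-0.3939+0.2113i)·(-0.0587-0.0553i)  (+0.0601-0.0905i)·(-0.0198-0.3329i)  (-0.0013+0.0133i)·(-0.2112+0.2526i)
Y_3^0(R⁻¹ n̂) = +0.246495-0.000000i

Re=0.2465 Im=0.0000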